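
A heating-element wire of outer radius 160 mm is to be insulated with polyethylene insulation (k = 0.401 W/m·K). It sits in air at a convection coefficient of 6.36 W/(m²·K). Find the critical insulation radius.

For a cylinder r_cr = k/h = 0.401/6.36
r_cr = 63.1 mm; since the bare radius (160 mm) is above r_cr, any added insulation will reduce heat loss.

r_cr ≈ 63.1 mm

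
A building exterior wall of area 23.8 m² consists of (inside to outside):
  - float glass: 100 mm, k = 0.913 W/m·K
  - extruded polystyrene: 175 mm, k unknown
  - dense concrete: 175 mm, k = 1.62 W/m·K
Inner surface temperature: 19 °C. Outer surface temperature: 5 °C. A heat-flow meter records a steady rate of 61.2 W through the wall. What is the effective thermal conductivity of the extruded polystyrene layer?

Series thermal resistances:
R_float glass = L/(kA) = 0.1/(0.913×23.8) = 0.004602 K/W
R_dense concrete = L/(kA) = 0.175/(1.62×23.8) = 0.004539 K/W
Sum of known resistances R_other = 0.009141 K/W
Total R = ΔT/Q = 14/61.2 = 0.2288 K/W
R_extruded polystyrene = R_total − R_other = 0.2196 K/W
k = L/(R·A) = 0.175/(0.2196×23.8)

k ≈ 0.0335 W/(m·K)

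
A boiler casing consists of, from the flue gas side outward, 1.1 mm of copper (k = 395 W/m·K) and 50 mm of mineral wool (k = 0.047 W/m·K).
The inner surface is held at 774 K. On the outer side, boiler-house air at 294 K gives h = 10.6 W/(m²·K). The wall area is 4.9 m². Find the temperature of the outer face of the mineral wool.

T ≈ 333 K

Series thermal resistances:
R_copper = L/(kA) = 0.0011/(395×4.9) = 5.683×10^-7 K/W
R_mineral wool = L/(kA) = 0.05/(0.047×4.9) = 0.2171 K/W
R_outer film = 1/(h_o·A) = 1/(10.6×4.9) = 0.01925 K/W
R_total = 0.2364 K/W;  Q = ΔT/R_total = 480/0.2364 = 2031 W
T_interface = T_inner − Q·ΣR(inner→interface) = 774 − 2030×0.2171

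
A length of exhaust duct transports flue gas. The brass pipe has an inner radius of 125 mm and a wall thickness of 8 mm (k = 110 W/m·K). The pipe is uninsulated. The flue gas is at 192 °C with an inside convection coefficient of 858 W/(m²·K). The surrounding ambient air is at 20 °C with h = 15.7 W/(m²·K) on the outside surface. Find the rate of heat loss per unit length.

q′ ≈ 2210 W/m

For a radial system each layer contributes R = ln(r_out/r_in)/(2πkL); films add R = 1/(hA).
R_inner film = 1/(h_i·2πr₁L) = 1/(858×2π×0.125×1) = 0.001484 K/W
R_brass pipe wall = ln(133/125)/(2π×110×1) = 8.976×10^-5 K/W
R_outer film = 1/(h_o·2πr_oL) = 1/(15.7×2π×0.133×1) = 0.07622 K/W
R_total = 0.07779 K/W
Q = ΔT/R_total = 172/0.07779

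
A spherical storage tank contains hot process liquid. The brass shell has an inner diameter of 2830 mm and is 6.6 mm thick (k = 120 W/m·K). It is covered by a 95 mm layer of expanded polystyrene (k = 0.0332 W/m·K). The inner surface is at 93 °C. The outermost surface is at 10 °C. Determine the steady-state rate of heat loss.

Radial (spherical) resistances in series:
R_brass shell = (1/1.415 − 1/1.4216)/(4π×120) = 2.176×10^-6 K/W
R_expanded polystyrene = (1/1.4216 − 1/1.5166)/(4π×0.0332) = 0.1056 K/W
R_total = 0.1056 K/W
Q = ΔT/R_total = 83/0.1056

Q ≈ 786 W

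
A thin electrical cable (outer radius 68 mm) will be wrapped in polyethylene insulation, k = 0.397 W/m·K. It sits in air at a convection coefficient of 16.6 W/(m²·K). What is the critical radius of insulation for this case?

r_cr ≈ 23.9 mm

For a cylinder r_cr = k/h = 0.397/16.6
r_cr = 23.9 mm; since the bare radius (68 mm) is above r_cr, any added insulation will reduce heat loss.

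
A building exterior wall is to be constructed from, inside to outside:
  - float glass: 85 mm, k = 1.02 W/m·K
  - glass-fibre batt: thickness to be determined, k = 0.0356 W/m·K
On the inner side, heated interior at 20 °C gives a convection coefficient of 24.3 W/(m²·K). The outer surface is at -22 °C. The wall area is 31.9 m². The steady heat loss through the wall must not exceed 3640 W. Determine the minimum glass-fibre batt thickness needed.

L ≈ 8.67 mm

Thermal resistances in series:
R_inner film = 1/(h_i·A) = 1/(24.3×31.9) = 0.00129 K/W
R_float glass = L/(kA) = 0.085/(1.02×31.9) = 0.002612 K/W
Sum of the known resistances R_other = 0.003902 K/W
Required total resistance R_tot = ΔT/Q_allow = 42/3640 = 0.01154 K/W
R_glass-fibre batt = R_tot − R_other = 0.007636 K/W
L = R·k·A = 0.007636×0.0356×31.9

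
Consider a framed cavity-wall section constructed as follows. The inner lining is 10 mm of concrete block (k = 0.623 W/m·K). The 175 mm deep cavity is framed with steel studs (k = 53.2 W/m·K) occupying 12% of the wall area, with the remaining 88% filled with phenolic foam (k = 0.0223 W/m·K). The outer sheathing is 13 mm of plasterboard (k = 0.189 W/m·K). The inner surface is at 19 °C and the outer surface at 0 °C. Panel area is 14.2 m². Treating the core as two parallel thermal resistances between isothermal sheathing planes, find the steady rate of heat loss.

Sheathing layers in series; stud and cavity paths in parallel between them.
R_inner = 0.01/(0.623×14.2) = 0.00113 K/W
R_stud  = 0.175/(53.2×0.12×14.2) = 0.00193 K/W
R_cav   = 0.175/(0.0223×0.88×14.2) = 0.628 K/W
1/R_core = 1/R_stud + 1/R_cav → R_core = 0.001925 K/W
R_outer = 0.013/(0.189×14.2) = 0.004844 K/W
R_total = 0.007899 K/W
Q = ΔT/R_total = 19/0.007899

Q ≈ 2410 W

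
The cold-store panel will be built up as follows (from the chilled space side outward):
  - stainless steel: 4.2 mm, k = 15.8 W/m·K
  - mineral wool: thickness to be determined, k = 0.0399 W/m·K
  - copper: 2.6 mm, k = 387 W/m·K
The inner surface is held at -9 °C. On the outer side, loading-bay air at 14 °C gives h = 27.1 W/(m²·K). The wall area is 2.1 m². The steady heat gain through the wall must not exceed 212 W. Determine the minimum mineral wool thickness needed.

L ≈ 7.61 mm

Using the resistance-network approach (series):
R_stainless steel = L/(kA) = 0.0042/(15.8×2.1) = 1.266×10^-4 K/W
R_copper = L/(kA) = 0.0026/(387×2.1) = 3.199×10^-6 K/W
R_outer film = 1/(h_o·A) = 1/(27.1×2.1) = 0.01757 K/W
Sum of the known resistances R_other = 0.0177 K/W
Required total resistance R_tot = ΔT/Q_allow = 23/212 = 0.1085 K/W
R_mineral wool = R_tot − R_other = 0.09079 K/W
L = R·k·A = 0.09079×0.0399×2.1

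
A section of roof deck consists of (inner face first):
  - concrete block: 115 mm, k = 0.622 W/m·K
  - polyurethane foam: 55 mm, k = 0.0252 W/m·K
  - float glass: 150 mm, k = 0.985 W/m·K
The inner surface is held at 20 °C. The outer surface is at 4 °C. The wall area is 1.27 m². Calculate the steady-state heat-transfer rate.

Model the wall as resistances in series:
R_concrete block = L/(kA) = 0.115/(0.622×1.27) = 0.1456 K/W
R_polyurethane foam = L/(kA) = 0.055/(0.0252×1.27) = 1.719 K/W
R_float glass = L/(kA) = 0.15/(0.985×1.27) = 0.1199 K/W
R_total = 1.984 K/W
Q = ΔT / R_total = 16 / 1.984

Q ≈ 8.06 W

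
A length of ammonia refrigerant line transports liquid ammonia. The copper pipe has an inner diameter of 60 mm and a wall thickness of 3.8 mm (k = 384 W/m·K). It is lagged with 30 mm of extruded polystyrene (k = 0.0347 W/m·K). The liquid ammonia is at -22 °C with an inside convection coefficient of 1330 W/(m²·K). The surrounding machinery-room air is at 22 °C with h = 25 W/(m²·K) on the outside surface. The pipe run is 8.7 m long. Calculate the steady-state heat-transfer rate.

Q ≈ 127 W

Radial resistances (cylindrical: R_cond = ln(r_o/r_i)/(2πkL), R_conv = 1/(h·2πrL)):
R_inner film = 1/(h_i·2πr₁L) = 1/(1330×2π×0.03×8.7) = 4.585×10^-4 K/W
R_copper pipe wall = ln(33.8/30)/(2π×384×8.7) = 5.682×10^-6 K/W
R_extruded polystyrene = ln(63.8/33.8)/(2π×0.0347×8.7) = 0.3349 K/W
R_outer film = 1/(h_o·2πr_oL) = 1/(25×2π×0.0638×8.7) = 0.01147 K/W
R_total = 0.3469 K/W
Q = ΔT/R_total = 44/0.3469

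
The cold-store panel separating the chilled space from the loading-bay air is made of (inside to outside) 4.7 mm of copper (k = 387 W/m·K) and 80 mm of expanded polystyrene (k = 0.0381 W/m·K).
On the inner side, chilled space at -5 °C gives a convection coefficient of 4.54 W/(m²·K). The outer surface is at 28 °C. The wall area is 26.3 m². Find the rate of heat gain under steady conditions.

Q ≈ 374 W

Series thermal resistances:
R_inner film = 1/(h_i·A) = 1/(4.54×26.3) = 0.008375 K/W
R_copper = L/(kA) = 0.0047/(387×26.3) = 4.618×10^-7 K/W
R_expanded polystyrene = L/(kA) = 0.08/(0.0381×26.3) = 0.07984 K/W
R_total = 0.08821 K/W
Q = ΔT / R_total = 33 / 0.08821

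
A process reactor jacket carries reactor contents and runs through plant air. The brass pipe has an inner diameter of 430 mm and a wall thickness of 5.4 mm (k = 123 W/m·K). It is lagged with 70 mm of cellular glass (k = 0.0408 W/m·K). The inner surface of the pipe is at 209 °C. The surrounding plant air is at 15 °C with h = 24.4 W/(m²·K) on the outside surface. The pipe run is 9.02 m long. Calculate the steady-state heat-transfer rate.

Q ≈ 1590 W

For a radial system each layer contributes R = ln(r_out/r_in)/(2πkL); films add R = 1/(hA).
R_brass pipe wall = ln(220.4/215)/(2π×123×9.02) = 3.558×10^-6 K/W
R_cellular glass = ln(290.4/220.4)/(2π×0.0408×9.02) = 0.1193 K/W
R_outer film = 1/(h_o·2πr_oL) = 1/(24.4×2π×0.2904×9.02) = 0.00249 K/W
R_total = 0.1218 K/W
Q = ΔT/R_total = 194/0.1218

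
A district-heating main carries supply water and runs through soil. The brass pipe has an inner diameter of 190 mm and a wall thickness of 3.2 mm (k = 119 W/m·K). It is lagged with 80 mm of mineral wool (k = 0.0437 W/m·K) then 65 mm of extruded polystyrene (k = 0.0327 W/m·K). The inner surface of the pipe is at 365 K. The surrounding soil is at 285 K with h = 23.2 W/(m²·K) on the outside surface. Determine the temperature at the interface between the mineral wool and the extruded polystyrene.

Cylindrical conduction, so R = ln(r₂/r₁)/(2πkL) per layer, in series:
R_brass pipe wall = ln(98.2/95)/(2π×119×1) = 4.431×10^-5 K/W
R_mineral wool = ln(178.2/98.2)/(2π×0.0437×1) = 2.17 K/W
R_extruded polystyrene = ln(243.2/178.2)/(2π×0.0327×1) = 1.514 K/W
R_outer film = 1/(h_o·2πr_oL) = 1/(23.2×2π×0.2432×1) = 0.02821 K/W
R_total = 3.712 K/W
Q = ΔT/R_total = 80/3.712
Q = 21.6 W/m
T_interface = T_inner − Q·ΣR(inner→interface) = 365 − 21.6×2.17

T ≈ 318 K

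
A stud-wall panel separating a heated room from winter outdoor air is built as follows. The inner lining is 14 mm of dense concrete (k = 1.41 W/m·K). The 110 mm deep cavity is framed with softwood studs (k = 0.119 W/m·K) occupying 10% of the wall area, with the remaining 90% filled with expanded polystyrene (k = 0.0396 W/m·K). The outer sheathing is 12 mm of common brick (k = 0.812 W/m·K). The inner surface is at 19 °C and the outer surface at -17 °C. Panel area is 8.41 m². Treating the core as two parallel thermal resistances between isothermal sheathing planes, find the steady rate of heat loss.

Sheathing layers in series; stud and cavity paths in parallel between them.
R_inner = 0.014/(1.41×8.41) = 0.001181 K/W
R_stud  = 0.11/(0.119×0.1×8.41) = 1.099 K/W
R_cav   = 0.11/(0.0396×0.9×8.41) = 0.367 K/W
1/R_core = 1/R_stud + 1/R_cav → R_core = 0.2751 K/W
R_outer = 0.012/(0.812×8.41) = 0.001757 K/W
R_total = 0.2781 K/W
Q = ΔT/R_total = 36/0.2781

Q ≈ 129 W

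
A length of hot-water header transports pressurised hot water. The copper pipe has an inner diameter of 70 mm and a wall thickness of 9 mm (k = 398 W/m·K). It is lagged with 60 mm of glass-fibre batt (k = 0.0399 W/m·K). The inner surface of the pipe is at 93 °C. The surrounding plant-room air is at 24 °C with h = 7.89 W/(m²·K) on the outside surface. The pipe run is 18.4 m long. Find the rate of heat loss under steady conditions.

Q ≈ 350 W

Cylindrical conduction, so R = ln(r₂/r₁)/(2πkL) per layer, in series:
R_copper pipe wall = ln(44/35)/(2π×398×18.4) = 4.973×10^-6 K/W
R_glass-fibre batt = ln(104/44)/(2π×0.0399×18.4) = 0.1865 K/W
R_outer film = 1/(h_o·2πr_oL) = 1/(7.89×2π×0.104×18.4) = 0.01054 K/W
R_total = 0.197 K/W
Q = ΔT/R_total = 69/0.197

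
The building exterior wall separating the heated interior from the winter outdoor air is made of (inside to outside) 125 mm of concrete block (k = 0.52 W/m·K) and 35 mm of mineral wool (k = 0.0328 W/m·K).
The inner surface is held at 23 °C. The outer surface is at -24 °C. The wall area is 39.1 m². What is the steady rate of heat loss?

Q ≈ 1410 W

Series thermal resistances:
R_concrete block = L/(kA) = 0.125/(0.52×39.1) = 0.006148 K/W
R_mineral wool = L/(kA) = 0.035/(0.0328×39.1) = 0.02729 K/W
R_total = 0.03344 K/W
Q = ΔT / R_total = 47 / 0.03344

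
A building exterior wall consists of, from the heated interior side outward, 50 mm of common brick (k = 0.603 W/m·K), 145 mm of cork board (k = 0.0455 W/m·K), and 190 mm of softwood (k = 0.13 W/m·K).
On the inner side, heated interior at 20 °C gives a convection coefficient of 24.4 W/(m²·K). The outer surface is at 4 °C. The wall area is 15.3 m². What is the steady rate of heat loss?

Thermal resistances in series:
R_inner film = 1/(h_i·A) = 1/(24.4×15.3) = 0.002679 K/W
R_common brick = L/(kA) = 0.05/(0.603×15.3) = 0.00542 K/W
R_cork board = L/(kA) = 0.145/(0.0455×15.3) = 0.2083 K/W
R_softwood = L/(kA) = 0.19/(0.13×15.3) = 0.09553 K/W
R_total = 0.3119 K/W
Q = ΔT / R_total = 16 / 0.3119

Q ≈ 51.3 W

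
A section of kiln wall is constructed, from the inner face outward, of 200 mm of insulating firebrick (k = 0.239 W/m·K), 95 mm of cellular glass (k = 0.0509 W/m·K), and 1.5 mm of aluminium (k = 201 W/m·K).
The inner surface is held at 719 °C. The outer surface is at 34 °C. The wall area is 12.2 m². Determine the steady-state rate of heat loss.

Treating each layer as a thermal resistance in series:
R_insulating firebrick = L/(kA) = 0.2/(0.239×12.2) = 0.06859 K/W
R_cellular glass = L/(kA) = 0.095/(0.0509×12.2) = 0.153 K/W
R_aluminium = L/(kA) = 0.0015/(201×12.2) = 6.117×10^-7 K/W
R_total = 0.2216 K/W
Q = ΔT / R_total = 685 / 0.2216

Q ≈ 3090 W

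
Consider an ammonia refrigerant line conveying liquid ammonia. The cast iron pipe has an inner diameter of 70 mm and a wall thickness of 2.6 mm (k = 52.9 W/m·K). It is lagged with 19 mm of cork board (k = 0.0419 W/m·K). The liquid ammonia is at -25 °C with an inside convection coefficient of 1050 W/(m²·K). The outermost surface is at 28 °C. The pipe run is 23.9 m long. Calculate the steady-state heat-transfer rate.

Treating each annulus and film as a series resistance:
R_inner film = 1/(h_i·2πr₁L) = 1/(1050×2π×0.035×23.9) = 1.812×10^-4 K/W
R_cast iron pipe wall = ln(37.6/35)/(2π×52.9×23.9) = 9.02×10^-6 K/W
R_cork board = ln(56.6/37.6)/(2π×0.0419×23.9) = 0.065 K/W
R_total = 0.06519 K/W
Q = ΔT/R_total = 53/0.06519

Q ≈ 813 W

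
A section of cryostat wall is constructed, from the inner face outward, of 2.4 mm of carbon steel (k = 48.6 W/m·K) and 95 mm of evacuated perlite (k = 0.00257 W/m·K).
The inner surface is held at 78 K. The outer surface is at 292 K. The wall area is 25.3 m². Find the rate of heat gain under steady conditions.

Q ≈ 146 W

Using the resistance-network approach (series):
R_carbon steel = L/(kA) = 0.0024/(48.6×25.3) = 1.952×10^-6 K/W
R_evacuated perlite = L/(kA) = 0.095/(0.00257×25.3) = 1.461 K/W
R_total = 1.461 K/W
Q = ΔT / R_total = 214 / 1.461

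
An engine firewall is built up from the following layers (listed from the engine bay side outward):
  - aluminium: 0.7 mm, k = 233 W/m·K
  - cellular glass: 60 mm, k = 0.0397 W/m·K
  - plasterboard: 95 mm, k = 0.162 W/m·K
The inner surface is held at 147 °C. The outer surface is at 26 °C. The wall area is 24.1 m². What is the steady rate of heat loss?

Q ≈ 1390 W

Series thermal resistances:
R_aluminium = L/(kA) = 0.0007/(233×24.1) = 1.247×10^-7 K/W
R_cellular glass = L/(kA) = 0.06/(0.0397×24.1) = 0.06271 K/W
R_plasterboard = L/(kA) = 0.095/(0.162×24.1) = 0.02433 K/W
R_total = 0.08704 K/W
Q = ΔT / R_total = 121 / 0.08704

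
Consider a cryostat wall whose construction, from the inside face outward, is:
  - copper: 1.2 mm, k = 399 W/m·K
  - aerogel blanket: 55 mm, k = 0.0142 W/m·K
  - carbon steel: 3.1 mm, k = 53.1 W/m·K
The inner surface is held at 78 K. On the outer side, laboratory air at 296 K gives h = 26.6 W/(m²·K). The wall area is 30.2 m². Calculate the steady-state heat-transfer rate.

Series thermal resistances:
R_copper = L/(kA) = 0.0012/(399×30.2) = 9.959×10^-8 K/W
R_aerogel blanket = L/(kA) = 0.055/(0.0142×30.2) = 0.1283 K/W
R_carbon steel = L/(kA) = 0.0031/(53.1×30.2) = 1.933×10^-6 K/W
R_outer film = 1/(h_o·A) = 1/(26.6×30.2) = 0.001245 K/W
R_total = 0.1295 K/W
Q = ΔT / R_total = 218 / 0.1295

Q ≈ 1680 W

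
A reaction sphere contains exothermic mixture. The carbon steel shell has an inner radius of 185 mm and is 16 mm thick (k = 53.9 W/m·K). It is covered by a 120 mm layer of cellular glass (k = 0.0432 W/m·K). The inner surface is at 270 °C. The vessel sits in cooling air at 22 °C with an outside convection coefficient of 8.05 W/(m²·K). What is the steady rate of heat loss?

Q ≈ 70.4 W

Radial (spherical) resistances in series:
R_carbon steel shell = (1/0.185 − 1/0.201)/(4π×53.9) = 6.353×10^-4 K/W
R_cellular glass = (1/0.201 − 1/0.321)/(4π×0.0432) = 3.426 K/W
R_outer film = 1/(h·4πr_o²) = 1/(8.05×4π×0.321²) = 0.09594 K/W
R_total = 3.523 K/W
Q = ΔT/R_total = 248/3.523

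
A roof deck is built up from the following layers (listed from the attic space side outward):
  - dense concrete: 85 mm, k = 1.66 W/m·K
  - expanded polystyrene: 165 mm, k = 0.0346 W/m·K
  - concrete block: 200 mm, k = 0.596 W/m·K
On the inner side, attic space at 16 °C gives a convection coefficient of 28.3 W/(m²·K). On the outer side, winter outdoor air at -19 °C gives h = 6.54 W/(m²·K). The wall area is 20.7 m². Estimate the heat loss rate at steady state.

Q ≈ 136 W

Model the wall as resistances in series:
R_inner film = 1/(h_i·A) = 1/(28.3×20.7) = 0.001707 K/W
R_dense concrete = L/(kA) = 0.085/(1.66×20.7) = 0.002474 K/W
R_expanded polystyrene = L/(kA) = 0.165/(0.0346×20.7) = 0.2304 K/W
R_concrete block = L/(kA) = 0.2/(0.596×20.7) = 0.01621 K/W
R_outer film = 1/(h_o·A) = 1/(6.54×20.7) = 0.007387 K/W
R_total = 0.2582 K/W
Q = ΔT / R_total = 35 / 0.2582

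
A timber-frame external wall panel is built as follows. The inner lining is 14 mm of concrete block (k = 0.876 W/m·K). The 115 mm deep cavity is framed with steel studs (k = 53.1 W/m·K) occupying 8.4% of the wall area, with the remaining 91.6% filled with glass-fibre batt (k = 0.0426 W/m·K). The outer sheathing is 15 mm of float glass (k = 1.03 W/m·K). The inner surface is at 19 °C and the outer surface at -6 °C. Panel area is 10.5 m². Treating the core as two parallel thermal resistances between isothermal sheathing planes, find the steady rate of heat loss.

Sheathing layers in series; stud and cavity paths in parallel between them.
R_inner = 0.014/(0.876×10.5) = 0.001522 K/W
R_stud  = 0.115/(53.1×0.084×10.5) = 0.002455 K/W
R_cav   = 0.115/(0.0426×0.916×10.5) = 0.2807 K/W
1/R_core = 1/R_stud + 1/R_cav → R_core = 0.002434 K/W
R_outer = 0.015/(1.03×10.5) = 0.001387 K/W
R_total = 0.005343 K/W
Q = ΔT/R_total = 25/0.005343

Q ≈ 4680 W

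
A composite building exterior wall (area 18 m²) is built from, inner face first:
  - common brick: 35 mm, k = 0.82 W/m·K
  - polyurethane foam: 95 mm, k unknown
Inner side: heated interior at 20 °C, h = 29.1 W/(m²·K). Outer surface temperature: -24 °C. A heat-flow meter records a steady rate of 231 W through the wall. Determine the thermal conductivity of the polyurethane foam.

Thermal resistances in series:
R_inner film = 1/(h_i·A) = 1/(29.1×18) = 0.001909 K/W
R_common brick = L/(kA) = 0.035/(0.82×18) = 0.002371 K/W
Sum of known resistances R_other = 0.00428 K/W
Total R = ΔT/Q = 44/231 = 0.1905 K/W
R_polyurethane foam = R_total − R_other = 0.1862 K/W
k = L/(R·A) = 0.095/(0.1862×18)

k ≈ 0.0283 W/(m·K)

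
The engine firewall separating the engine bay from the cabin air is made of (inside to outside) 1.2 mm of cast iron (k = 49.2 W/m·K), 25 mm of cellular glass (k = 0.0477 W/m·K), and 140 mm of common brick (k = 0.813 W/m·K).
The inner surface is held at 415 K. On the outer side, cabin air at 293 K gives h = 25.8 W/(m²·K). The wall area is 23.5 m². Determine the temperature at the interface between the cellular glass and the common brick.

T ≈ 328 K

Series thermal resistances:
R_cast iron = L/(kA) = 0.0012/(49.2×23.5) = 1.038×10^-6 K/W
R_cellular glass = L/(kA) = 0.025/(0.0477×23.5) = 0.0223 K/W
R_common brick = L/(kA) = 0.14/(0.813×23.5) = 0.007328 K/W
R_outer film = 1/(h_o·A) = 1/(25.8×23.5) = 0.001649 K/W
R_total = 0.03128 K/W;  Q = ΔT/R_total = 122/0.03128 = 3900 W
T_interface = T_inner − Q·ΣR(inner→interface) = 415 − 3900×0.0223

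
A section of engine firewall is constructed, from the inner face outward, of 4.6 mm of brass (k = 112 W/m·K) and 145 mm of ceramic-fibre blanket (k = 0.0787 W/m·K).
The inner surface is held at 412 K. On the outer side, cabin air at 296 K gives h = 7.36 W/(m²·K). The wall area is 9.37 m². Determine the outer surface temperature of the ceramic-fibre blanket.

T ≈ 304 K

Using the resistance-network approach (series):
R_brass = L/(kA) = 0.0046/(112×9.37) = 4.383×10^-6 K/W
R_ceramic-fibre blanket = L/(kA) = 0.145/(0.0787×9.37) = 0.1966 K/W
R_outer film = 1/(h_o·A) = 1/(7.36×9.37) = 0.0145 K/W
R_total = 0.2111 K/W;  Q = ΔT/R_total = 116/0.2111 = 549.4 W
T_interface = T_inner − Q·ΣR(inner→interface) = 412 − 549×0.1966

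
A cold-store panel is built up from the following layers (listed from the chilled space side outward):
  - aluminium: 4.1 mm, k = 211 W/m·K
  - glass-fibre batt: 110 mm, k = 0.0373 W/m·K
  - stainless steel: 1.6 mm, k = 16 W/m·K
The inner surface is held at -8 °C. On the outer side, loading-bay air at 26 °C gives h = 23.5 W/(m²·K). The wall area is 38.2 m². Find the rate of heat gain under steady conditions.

Q ≈ 434 W

Series thermal resistances:
R_aluminium = L/(kA) = 0.0041/(211×38.2) = 5.087×10^-7 K/W
R_glass-fibre batt = L/(kA) = 0.11/(0.0373×38.2) = 0.0772 K/W
R_stainless steel = L/(kA) = 0.0016/(16×38.2) = 2.618×10^-6 K/W
R_outer film = 1/(h_o·A) = 1/(23.5×38.2) = 0.001114 K/W
R_total = 0.07832 K/W
Q = ΔT / R_total = 34 / 0.07832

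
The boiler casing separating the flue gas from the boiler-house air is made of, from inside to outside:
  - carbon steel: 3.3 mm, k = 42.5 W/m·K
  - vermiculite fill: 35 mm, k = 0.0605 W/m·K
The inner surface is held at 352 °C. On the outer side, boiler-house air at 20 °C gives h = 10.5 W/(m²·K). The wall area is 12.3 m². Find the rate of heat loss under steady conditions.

Q ≈ 6060 W

Thermal resistances in series:
R_carbon steel = L/(kA) = 0.0033/(42.5×12.3) = 6.313×10^-6 K/W
R_vermiculite fill = L/(kA) = 0.035/(0.0605×12.3) = 0.04703 K/W
R_outer film = 1/(h_o·A) = 1/(10.5×12.3) = 0.007743 K/W
R_total = 0.05478 K/W
Q = ΔT / R_total = 332 / 0.05478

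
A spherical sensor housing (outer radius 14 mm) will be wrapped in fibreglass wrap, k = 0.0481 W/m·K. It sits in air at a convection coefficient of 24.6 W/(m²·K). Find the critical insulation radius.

r_cr ≈ 3.91 mm

For a sphere r_cr = 2k/h = 2×0.0481/24.6
r_cr = 3.91 mm; since the bare radius (14 mm) is above r_cr, any added insulation will reduce heat loss.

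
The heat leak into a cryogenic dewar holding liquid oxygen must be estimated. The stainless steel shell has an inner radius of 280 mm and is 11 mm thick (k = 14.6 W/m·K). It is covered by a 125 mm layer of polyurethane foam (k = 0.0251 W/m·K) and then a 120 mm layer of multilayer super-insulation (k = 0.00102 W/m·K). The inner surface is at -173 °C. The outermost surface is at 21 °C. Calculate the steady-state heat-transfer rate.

Spherical conduction: R = (1/r_in − 1/r_out)/(4πk) per layer; series-sum.
R_stainless steel shell = (1/0.28 − 1/0.291)/(4π×14.6) = 7.358×10^-4 K/W
R_polyurethane foam = (1/0.291 − 1/0.416)/(4π×0.0251) = 3.274 K/W
R_multilayer super-insulation = (1/0.416 − 1/0.536)/(4π×0.00102) = 41.99 K/W
R_total = 45.26 K/W
Q = ΔT/R_total = 194/45.26

Q ≈ 4.29 W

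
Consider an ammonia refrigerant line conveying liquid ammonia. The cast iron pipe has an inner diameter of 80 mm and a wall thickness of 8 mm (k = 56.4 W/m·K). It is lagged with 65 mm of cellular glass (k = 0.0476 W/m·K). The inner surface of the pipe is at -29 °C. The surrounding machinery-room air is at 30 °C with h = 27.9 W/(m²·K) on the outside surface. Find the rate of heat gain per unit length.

q′ ≈ 20.2 W/m

Radial resistances (cylindrical: R_cond = ln(r_o/r_i)/(2πkL), R_conv = 1/(h·2πrL)):
R_cast iron pipe wall = ln(48/40)/(2π×56.4×1) = 5.145×10^-4 K/W
R_cellular glass = ln(113/48)/(2π×0.0476×1) = 2.863 K/W
R_outer film = 1/(h_o·2πr_oL) = 1/(27.9×2π×0.113×1) = 0.05048 K/W
R_total = 2.914 K/W
Q = ΔT/R_total = 59/2.914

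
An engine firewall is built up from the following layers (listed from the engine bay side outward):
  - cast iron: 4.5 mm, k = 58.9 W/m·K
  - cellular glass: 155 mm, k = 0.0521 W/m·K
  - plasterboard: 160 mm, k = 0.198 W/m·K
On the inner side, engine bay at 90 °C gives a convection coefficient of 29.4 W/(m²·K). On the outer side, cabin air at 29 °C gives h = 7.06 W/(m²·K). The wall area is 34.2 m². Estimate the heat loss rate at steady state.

Q ≈ 527 W

Thermal resistances in series:
R_inner film = 1/(h_i·A) = 1/(29.4×34.2) = 9.945×10^-4 K/W
R_cast iron = L/(kA) = 0.0045/(58.9×34.2) = 2.234×10^-6 K/W
R_cellular glass = L/(kA) = 0.155/(0.0521×34.2) = 0.08699 K/W
R_plasterboard = L/(kA) = 0.16/(0.198×34.2) = 0.02363 K/W
R_outer film = 1/(h_o·A) = 1/(7.06×34.2) = 0.004142 K/W
R_total = 0.1158 K/W
Q = ΔT / R_total = 61 / 0.1158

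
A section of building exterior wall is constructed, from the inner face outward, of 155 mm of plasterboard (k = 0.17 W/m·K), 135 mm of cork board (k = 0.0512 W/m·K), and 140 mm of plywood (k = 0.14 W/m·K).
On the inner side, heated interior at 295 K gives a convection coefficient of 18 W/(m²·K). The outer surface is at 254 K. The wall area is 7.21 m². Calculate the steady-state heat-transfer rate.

Series thermal resistances:
R_inner film = 1/(h_i·A) = 1/(18×7.21) = 0.007705 K/W
R_plasterboard = L/(kA) = 0.155/(0.17×7.21) = 0.1265 K/W
R_cork board = L/(kA) = 0.135/(0.0512×7.21) = 0.3657 K/W
R_plywood = L/(kA) = 0.14/(0.14×7.21) = 0.1387 K/W
R_total = 0.6386 K/W
Q = ΔT / R_total = 41 / 0.6386

Q ≈ 64.2 W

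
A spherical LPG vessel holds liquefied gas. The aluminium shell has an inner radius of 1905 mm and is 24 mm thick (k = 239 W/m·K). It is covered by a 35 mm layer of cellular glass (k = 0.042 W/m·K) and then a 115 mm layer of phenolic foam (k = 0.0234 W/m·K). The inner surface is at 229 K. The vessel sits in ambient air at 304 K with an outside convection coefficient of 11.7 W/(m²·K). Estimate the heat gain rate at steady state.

Spherical conduction: R = (1/r_in − 1/r_out)/(4πk) per layer; series-sum.
R_aluminium shell = (1/1.905 − 1/1.929)/(4π×239) = 2.175×10^-6 K/W
R_cellular glass = (1/1.929 − 1/1.964)/(4π×0.042) = 0.0175 K/W
R_phenolic foam = (1/1.964 − 1/2.079)/(4π×0.0234) = 0.09578 K/W
R_outer film = 1/(h·4πr_o²) = 1/(11.7×4π×2.079²) = 0.001574 K/W
R_total = 0.1149 K/W
Q = ΔT/R_total = 75/0.1149

Q ≈ 653 W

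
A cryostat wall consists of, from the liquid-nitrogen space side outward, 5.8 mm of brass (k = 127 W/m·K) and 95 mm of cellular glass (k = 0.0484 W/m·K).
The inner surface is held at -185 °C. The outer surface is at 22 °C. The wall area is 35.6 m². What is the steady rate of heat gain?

Q ≈ 3750 W

Treating each layer as a thermal resistance in series:
R_brass = L/(kA) = 0.0058/(127×35.6) = 1.283×10^-6 K/W
R_cellular glass = L/(kA) = 0.095/(0.0484×35.6) = 0.05514 K/W
R_total = 0.05514 K/W
Q = ΔT / R_total = 207 / 0.05514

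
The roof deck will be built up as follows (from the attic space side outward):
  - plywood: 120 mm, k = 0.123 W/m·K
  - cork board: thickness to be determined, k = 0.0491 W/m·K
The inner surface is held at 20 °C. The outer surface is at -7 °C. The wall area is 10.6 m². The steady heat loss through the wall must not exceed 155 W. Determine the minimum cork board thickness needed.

Using the resistance-network approach (series):
R_plywood = L/(kA) = 0.12/(0.123×10.6) = 0.09204 K/W
Sum of the known resistances R_other = 0.09204 K/W
Required total resistance R_tot = ΔT/Q_allow = 27/155 = 0.1742 K/W
R_cork board = R_tot − R_other = 0.08215 K/W
L = R·k·A = 0.08215×0.0491×10.6

L ≈ 42.8 mm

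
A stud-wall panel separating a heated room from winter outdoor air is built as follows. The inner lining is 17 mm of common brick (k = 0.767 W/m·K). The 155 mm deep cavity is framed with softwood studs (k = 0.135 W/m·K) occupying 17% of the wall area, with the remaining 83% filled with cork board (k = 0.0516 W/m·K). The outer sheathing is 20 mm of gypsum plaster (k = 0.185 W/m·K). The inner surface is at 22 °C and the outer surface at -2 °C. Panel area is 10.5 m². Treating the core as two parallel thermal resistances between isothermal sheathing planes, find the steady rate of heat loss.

Q ≈ 101 W

Sheathing layers in series; stud and cavity paths in parallel between them.
R_inner = 0.017/(0.767×10.5) = 0.002111 K/W
R_stud  = 0.155/(0.135×0.17×10.5) = 0.6432 K/W
R_cav   = 0.155/(0.0516×0.83×10.5) = 0.3447 K/W
1/R_core = 1/R_stud + 1/R_cav → R_core = 0.2244 K/W
R_outer = 0.02/(0.185×10.5) = 0.0103 K/W
R_total = 0.2368 K/W
Q = ΔT/R_total = 24/0.2368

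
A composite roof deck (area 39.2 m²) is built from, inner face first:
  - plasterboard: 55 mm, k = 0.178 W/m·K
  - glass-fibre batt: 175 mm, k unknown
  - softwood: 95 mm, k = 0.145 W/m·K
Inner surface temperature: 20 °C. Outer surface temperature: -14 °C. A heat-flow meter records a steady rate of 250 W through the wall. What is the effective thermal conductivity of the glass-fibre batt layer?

Series thermal resistances:
R_plasterboard = L/(kA) = 0.055/(0.178×39.2) = 0.007882 K/W
R_softwood = L/(kA) = 0.095/(0.145×39.2) = 0.01671 K/W
Sum of known resistances R_other = 0.0246 K/W
Total R = ΔT/Q = 34/250 = 0.136 K/W
R_glass-fibre batt = R_total − R_other = 0.1114 K/W
k = L/(R·A) = 0.175/(0.1114×39.2)

k ≈ 0.0401 W/(m·K)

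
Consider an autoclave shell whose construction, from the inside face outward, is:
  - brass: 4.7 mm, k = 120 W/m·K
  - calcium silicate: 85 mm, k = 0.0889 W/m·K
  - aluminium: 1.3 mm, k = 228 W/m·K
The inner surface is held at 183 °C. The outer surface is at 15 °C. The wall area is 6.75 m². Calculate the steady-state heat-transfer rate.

Using the resistance-network approach (series):
R_brass = L/(kA) = 0.0047/(120×6.75) = 5.802×10^-6 K/W
R_calcium silicate = L/(kA) = 0.085/(0.0889×6.75) = 0.1416 K/W
R_aluminium = L/(kA) = 0.0013/(228×6.75) = 8.447×10^-7 K/W
R_total = 0.1417 K/W
Q = ΔT / R_total = 168 / 0.1417

Q ≈ 1190 W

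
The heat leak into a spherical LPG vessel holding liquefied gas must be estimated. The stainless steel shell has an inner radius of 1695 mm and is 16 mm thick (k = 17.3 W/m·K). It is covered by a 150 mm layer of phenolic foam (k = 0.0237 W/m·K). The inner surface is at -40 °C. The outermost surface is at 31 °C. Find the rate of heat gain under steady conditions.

Each spherical layer contributes R = (1/r_i − 1/r_o)/(4πk):
R_stainless steel shell = (1/1.695 − 1/1.711)/(4π×17.3) = 2.538×10^-5 K/W
R_phenolic foam = (1/1.711 − 1/1.861)/(4π×0.0237) = 0.1582 K/W
R_total = 0.1582 K/W
Q = ΔT/R_total = 71/0.1582

Q ≈ 449 W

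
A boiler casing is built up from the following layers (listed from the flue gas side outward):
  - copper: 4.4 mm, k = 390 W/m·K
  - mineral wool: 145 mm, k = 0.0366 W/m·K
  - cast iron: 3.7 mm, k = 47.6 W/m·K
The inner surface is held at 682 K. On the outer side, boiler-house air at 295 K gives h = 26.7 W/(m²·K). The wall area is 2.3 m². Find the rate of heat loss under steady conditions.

Thermal resistances in series:
R_copper = L/(kA) = 0.0044/(390×2.3) = 4.905×10^-6 K/W
R_mineral wool = L/(kA) = 0.145/(0.0366×2.3) = 1.722 K/W
R_cast iron = L/(kA) = 0.0037/(47.6×2.3) = 3.38×10^-5 K/W
R_outer film = 1/(h_o·A) = 1/(26.7×2.3) = 0.01628 K/W
R_total = 1.739 K/W
Q = ΔT / R_total = 387 / 1.739

Q ≈ 223 W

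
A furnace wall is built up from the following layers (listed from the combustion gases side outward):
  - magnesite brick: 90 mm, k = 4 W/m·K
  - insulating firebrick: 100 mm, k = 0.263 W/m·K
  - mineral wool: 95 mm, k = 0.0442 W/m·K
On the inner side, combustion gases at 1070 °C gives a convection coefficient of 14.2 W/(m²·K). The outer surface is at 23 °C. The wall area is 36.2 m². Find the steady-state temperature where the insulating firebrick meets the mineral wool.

Model the wall as resistances in series:
R_inner film = 1/(h_i·A) = 1/(14.2×36.2) = 0.001945 K/W
R_magnesite brick = L/(kA) = 0.09/(4×36.2) = 6.215×10^-4 K/W
R_insulating firebrick = L/(kA) = 0.1/(0.263×36.2) = 0.0105 K/W
R_mineral wool = L/(kA) = 0.095/(0.0442×36.2) = 0.05937 K/W
R_total = 0.07244 K/W;  Q = ΔT/R_total = 1047/0.07244 = 14450 W
T_interface = T_inner − Q·ΣR(inner→interface) = 1070 − 14500×0.01307

T ≈ 881 °C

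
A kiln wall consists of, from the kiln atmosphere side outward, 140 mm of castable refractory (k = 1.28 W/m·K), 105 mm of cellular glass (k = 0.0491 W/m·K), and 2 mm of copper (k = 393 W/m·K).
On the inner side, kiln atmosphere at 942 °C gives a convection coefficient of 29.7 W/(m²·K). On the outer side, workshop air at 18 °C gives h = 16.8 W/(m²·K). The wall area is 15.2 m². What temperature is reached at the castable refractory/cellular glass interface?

T ≈ 886 °C

Using the resistance-network approach (series):
R_inner film = 1/(h_i·A) = 1/(29.7×15.2) = 0.002215 K/W
R_castable refractory = L/(kA) = 0.14/(1.28×15.2) = 0.007196 K/W
R_cellular glass = L/(kA) = 0.105/(0.0491×15.2) = 0.1407 K/W
R_copper = L/(kA) = 0.002/(393×15.2) = 3.348×10^-7 K/W
R_outer film = 1/(h_o·A) = 1/(16.8×15.2) = 0.003916 K/W
R_total = 0.154 K/W;  Q = ΔT/R_total = 924/0.154 = 5999 W
T_interface = T_inner − Q·ΣR(inner→interface) = 942 − 6000×0.009411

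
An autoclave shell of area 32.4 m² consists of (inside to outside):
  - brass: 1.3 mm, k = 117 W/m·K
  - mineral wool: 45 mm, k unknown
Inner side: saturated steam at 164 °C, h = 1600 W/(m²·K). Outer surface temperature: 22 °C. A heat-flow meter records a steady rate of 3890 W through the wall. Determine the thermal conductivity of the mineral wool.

Thermal resistances in series:
R_inner film = 1/(h_i·A) = 1/(1600×32.4) = 1.929×10^-5 K/W
R_brass = L/(kA) = 0.0013/(117×32.4) = 3.429×10^-7 K/W
Sum of known resistances R_other = 1.963×10^-5 K/W
Total R = ΔT/Q = 142/3890 = 0.0365 K/W
R_mineral wool = R_total − R_other = 0.03648 K/W
k = L/(R·A) = 0.045/(0.03648×32.4)

k ≈ 0.0381 W/(m·K)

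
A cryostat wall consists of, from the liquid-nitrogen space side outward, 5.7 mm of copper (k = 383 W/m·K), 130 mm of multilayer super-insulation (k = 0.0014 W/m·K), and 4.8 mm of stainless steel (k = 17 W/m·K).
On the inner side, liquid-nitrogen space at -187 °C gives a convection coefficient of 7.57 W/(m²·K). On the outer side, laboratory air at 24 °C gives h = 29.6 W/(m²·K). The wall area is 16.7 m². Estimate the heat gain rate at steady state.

Q ≈ 37.9 W

Model the wall as resistances in series:
R_inner film = 1/(h_i·A) = 1/(7.57×16.7) = 0.00791 K/W
R_copper = L/(kA) = 0.0057/(383×16.7) = 8.912×10^-7 K/W
R_multilayer super-insulation = L/(kA) = 0.13/(0.0014×16.7) = 5.56 K/W
R_stainless steel = L/(kA) = 0.0048/(17×16.7) = 1.691×10^-5 K/W
R_outer film = 1/(h_o·A) = 1/(29.6×16.7) = 0.002023 K/W
R_total = 5.57 K/W
Q = ΔT / R_total = 211 / 5.57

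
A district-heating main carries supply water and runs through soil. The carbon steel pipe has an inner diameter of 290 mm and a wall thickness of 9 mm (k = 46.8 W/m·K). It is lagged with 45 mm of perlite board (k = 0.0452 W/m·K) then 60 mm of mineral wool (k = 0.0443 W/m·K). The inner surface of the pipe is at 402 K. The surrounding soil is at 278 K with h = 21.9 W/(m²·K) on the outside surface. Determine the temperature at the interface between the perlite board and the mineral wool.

T ≈ 342 K

Treating each annulus and film as a series resistance:
R_carbon steel pipe wall = ln(154/145)/(2π×46.8×1) = 2.048×10^-4 K/W
R_perlite board = ln(199/154)/(2π×0.0452×1) = 0.9026 K/W
R_mineral wool = ln(259/199)/(2π×0.0443×1) = 0.9468 K/W
R_outer film = 1/(h_o·2πr_oL) = 1/(21.9×2π×0.259×1) = 0.02806 K/W
R_total = 1.878 K/W
Q = ΔT/R_total = 124/1.878
Q = 66 W/m
T_interface = T_inner − Q·ΣR(inner→interface) = 402 − 66×0.9029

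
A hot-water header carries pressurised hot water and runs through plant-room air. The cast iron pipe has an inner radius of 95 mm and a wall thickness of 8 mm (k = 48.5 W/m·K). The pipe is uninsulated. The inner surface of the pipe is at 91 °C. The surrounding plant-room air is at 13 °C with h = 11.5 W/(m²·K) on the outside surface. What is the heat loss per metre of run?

Treating each annulus and film as a series resistance:
R_cast iron pipe wall = ln(103/95)/(2π×48.5×1) = 2.653×10^-4 K/W
R_outer film = 1/(h_o·2πr_oL) = 1/(11.5×2π×0.103×1) = 0.1344 K/W
R_total = 0.1346 K/W
Q = ΔT/R_total = 78/0.1346

q′ ≈ 579 W/m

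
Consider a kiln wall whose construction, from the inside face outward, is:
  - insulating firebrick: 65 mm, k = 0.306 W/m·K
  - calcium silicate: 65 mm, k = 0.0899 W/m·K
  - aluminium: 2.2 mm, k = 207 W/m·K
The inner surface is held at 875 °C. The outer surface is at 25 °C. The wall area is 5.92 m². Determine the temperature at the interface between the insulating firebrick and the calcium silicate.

Using the resistance-network approach (series):
R_insulating firebrick = L/(kA) = 0.065/(0.306×5.92) = 0.03588 K/W
R_calcium silicate = L/(kA) = 0.065/(0.0899×5.92) = 0.1221 K/W
R_aluminium = L/(kA) = 0.0022/(207×5.92) = 1.795×10^-6 K/W
R_total = 0.158 K/W;  Q = ΔT/R_total = 850/0.158 = 5379 W
T_interface = T_inner − Q·ΣR(inner→interface) = 875 − 5380×0.03588

T ≈ 682 °C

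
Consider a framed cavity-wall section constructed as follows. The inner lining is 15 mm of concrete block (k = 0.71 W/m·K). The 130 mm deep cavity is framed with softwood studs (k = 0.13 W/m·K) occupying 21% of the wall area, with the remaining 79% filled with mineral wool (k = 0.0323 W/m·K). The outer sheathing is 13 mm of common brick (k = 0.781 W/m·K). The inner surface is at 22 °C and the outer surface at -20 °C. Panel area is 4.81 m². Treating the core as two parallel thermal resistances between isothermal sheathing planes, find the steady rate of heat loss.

Q ≈ 80.8 W

Sheathing layers in series; stud and cavity paths in parallel between them.
R_inner = 0.015/(0.71×4.81) = 0.004392 K/W
R_stud  = 0.13/(0.13×0.21×4.81) = 0.99 K/W
R_cav   = 0.13/(0.0323×0.79×4.81) = 1.059 K/W
1/R_core = 1/R_stud + 1/R_cav → R_core = 0.5117 K/W
R_outer = 0.013/(0.781×4.81) = 0.003461 K/W
R_total = 0.5196 K/W
Q = ΔT/R_total = 42/0.5196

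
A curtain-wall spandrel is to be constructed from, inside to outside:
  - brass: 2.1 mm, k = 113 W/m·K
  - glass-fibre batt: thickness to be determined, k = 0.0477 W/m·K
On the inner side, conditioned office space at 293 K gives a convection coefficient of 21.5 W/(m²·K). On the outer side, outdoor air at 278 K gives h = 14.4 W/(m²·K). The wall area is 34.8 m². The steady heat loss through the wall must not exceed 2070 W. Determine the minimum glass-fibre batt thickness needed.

L ≈ 6.5 mm

Series thermal resistances:
R_inner film = 1/(h_i·A) = 1/(21.5×34.8) = 0.001337 K/W
R_brass = L/(kA) = 0.0021/(113×34.8) = 5.34×10^-7 K/W
R_outer film = 1/(h_o·A) = 1/(14.4×34.8) = 0.001996 K/W
Sum of the known resistances R_other = 0.003333 K/W
Required total resistance R_tot = ΔT/Q_allow = 15/2070 = 0.007246 K/W
R_glass-fibre batt = R_tot − R_other = 0.003914 K/W
L = R·k·A = 0.003914×0.0477×34.8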